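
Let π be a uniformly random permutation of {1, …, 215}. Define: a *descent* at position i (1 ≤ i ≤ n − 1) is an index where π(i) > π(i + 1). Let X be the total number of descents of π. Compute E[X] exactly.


Write X = Σ X_I over i = 1, …, 214, with X_I the indicator of one descent.
There are 214 indicators.
For each fixed i, the pair (π(i), π(i+1)) is a uniformly random ordered pair of distinct values from {1, …, 215}; by symmetry P[π(i) > π(i+1)] = 1/2.
By linearity: E[X] = 214 · (1/2) = (215 − 1) · (1/2) = 107 ≈ 107.000.

E[X] = 107 = 107.000.


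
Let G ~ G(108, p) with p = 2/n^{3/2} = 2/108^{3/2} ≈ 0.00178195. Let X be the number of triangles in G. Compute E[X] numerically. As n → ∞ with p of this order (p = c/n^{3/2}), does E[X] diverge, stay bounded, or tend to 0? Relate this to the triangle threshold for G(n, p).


Number of potential triangles: C(108, 3) = 204156.
Each occurs with probability p³ ≈ (0.00178195)³ ≈ 5.65826244e-09.
By linearity: E[X] = C(108, 3)·p³ ≈ 204156 · 5.65826244e-09 ≈ 0.001155.
Since α = 3/2 > 1, p = c/n^{3/2} = o(1/n) is below the triangle threshold p ~ 1/n. Asymptotically E[X] ~ (c³/6)·n^{3(1−α)} = (2³/6)·n^{-1.5} → 0, so by Markov's inequality G has no triangles w.h.p.

E[X] ≈ 0.001155; in regime p = Θ(1/n^{3/2}) E[X] tends to 0 (below the triangle threshold p ~ 1/n).


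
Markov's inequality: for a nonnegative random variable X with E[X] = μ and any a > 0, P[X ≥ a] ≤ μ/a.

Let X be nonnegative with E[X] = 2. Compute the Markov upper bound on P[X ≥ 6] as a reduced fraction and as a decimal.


μ = E[X] = 2, a = 6.
Markov: P[X ≥ 6] ≤ μ/a = (2)/6 = 1/3.
Numerically: ≈ 0.333.
(Since a = 6 > μ = 2.000, the bound 1/3 is < 1 and informative.)

P[X ≥ 6] ≤ 1/3 ≈ 0.333.


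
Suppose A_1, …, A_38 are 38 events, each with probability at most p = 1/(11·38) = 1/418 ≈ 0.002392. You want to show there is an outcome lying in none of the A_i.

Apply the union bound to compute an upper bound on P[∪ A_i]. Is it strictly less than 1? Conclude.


Union bound: P[∪_{i=1}^{38} A_i] ≤ Σ_i P[A_i] ≤ 38·p = 38·(1/418) = 1/11.
Numerically: 1/11 ≈ 0.090909.
Is 1/11 < 1? YES.
Since P[∪ A_i] ≤ 1/11 < 1, the complement has P[∩ A_i^c] ≥ 1 − 1/11 = 10/11 > 0, so some outcome avoids every A_i.

38·p = 1/11 ≈ 0.090909; existence CERTIFIED by the union bound.


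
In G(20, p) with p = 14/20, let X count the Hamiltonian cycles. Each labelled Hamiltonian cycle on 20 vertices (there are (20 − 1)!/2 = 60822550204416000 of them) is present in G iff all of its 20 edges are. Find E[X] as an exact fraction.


K_20 has (20 − 1)!/2 = 60822550204416000 labelled Hamiltonian cycles.
For each such Hamiltonian cycle H, let X_H = 1 if all 20 edges of H are present in G. Then P[X_H = 1] = p^{20} = (7/10)^{20} = 79792266297612001/100000000000000000000.
Summing the indicators: E[X] = Σ_H E[X_H] = 60822550204416000 · p^{20} = 60822550204416000 · 79792266297612001/100000000000000000000 = 1184855742873690605203907421/24414062500000.
Numerically: E[X] ≈ 4.8532e+13.

E[X] = 60822550204416000 · (7/10)^{20} = 1184855742873690605203907421/24414062500000 ≈ 4.8532e+13.


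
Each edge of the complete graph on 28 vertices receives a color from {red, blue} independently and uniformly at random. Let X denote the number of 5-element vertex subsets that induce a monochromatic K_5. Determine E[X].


Let X = Σ_S X_S over the C(28, 5) = 98280 subsets S of size 5, where X_S = 1 if the K_5 on S is monochromatic.
For a fixed S, the K_5 on S has C(5, 2) = 10 edges. P[all 10 edges red] = (1/2)^10, and likewise for blue, so P[monochromatic] = 2·(1/2)^10 = 2^{1 − 10} = 1/512.
By linearity of expectation: E[X] = C(28, 5) · 2^{1 − 10} = 98280 · 1/512 = 12285/64.
Numerically: E[X] ≈ 191.953125.

E[X] = C(28,5)·2^(1−C(5,2)) = 12285/64 ≈ 191.953125.


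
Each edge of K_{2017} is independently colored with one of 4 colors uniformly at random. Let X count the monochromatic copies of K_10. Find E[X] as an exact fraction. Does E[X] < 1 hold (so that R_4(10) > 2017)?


E[X] = C(2017, 10) · 4^{1 − 45} = 300324964434452596180990448 · 4^{−44} = 300324964434452596180990448/309485009821345068724781056.
As a reduced fraction: E[X] = 18770310277153287261311903/19342813113834066795298816 ≈ 0.9704.
Is E[X] < 1? YES.
Since E[X] < 1, there exists a 4-coloring of K_{2017} with no monochromatic K_10; hence R_4(10) > 2017.

E[X] = 18770310277153287261311903/19342813113834066795298816 ≈ 0.9704; E[X] < 1, so R_4(10) > 2017.


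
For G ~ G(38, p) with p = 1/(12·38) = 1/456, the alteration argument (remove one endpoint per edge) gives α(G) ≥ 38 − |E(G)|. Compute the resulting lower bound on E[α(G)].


E[|E(G)|] = C(38, 2)·p = 703 · (1/456) = 37/24.
E[α(G)] ≥ n − E[|E(G)|] = 38 − 37/24 = 875/24.
Numerically: ≈ 36.458.
(This is only a lower bound; the true E[α(G)] may be larger.)

E[α(G)] ≥ 875/24 ≈ 36.458.


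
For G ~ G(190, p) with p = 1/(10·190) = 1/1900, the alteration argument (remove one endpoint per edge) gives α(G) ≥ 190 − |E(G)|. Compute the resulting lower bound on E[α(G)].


E[|E(G)|] = C(190, 2)·p = 17955 · (1/1900) = 189/20.
E[α(G)] ≥ n − E[|E(G)|] = 190 − 189/20 = 3611/20.
Numerically: ≈ 180.550.
(This is only a lower bound; the true E[α(G)] may be larger.)

E[α(G)] ≥ 3611/20 ≈ 180.550.


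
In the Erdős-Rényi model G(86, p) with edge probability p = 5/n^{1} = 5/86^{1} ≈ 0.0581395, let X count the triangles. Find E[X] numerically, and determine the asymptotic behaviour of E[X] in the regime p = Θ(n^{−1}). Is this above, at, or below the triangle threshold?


Number of potential triangles: C(86, 3) = 102340.
Each occurs with probability p³ ≈ (0.0581395)³ ≈ 1.96523577e-04.
By linearity: E[X] = C(86, 3)·p³ ≈ 102340 · 1.96523577e-04 ≈ 20.112223.
Here α = 1, so p = 5/n is exactly at the triangle threshold p ~ 1/n. Asymptotically E[X] → c³/6 = 5³/6 = 125/6 ≈ 20.833333, a bounded constant. In this regime the triangle count is asymptotically Poisson(c³/6).

E[X] ≈ 20.112223; in regime p = Θ(1/n^{1}) E[X] stays bounded (at the triangle threshold p ~ 1/n).


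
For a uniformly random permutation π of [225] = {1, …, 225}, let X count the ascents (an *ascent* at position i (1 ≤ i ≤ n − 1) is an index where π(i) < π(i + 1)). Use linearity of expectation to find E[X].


Write X = Σ X_I over i = 1, …, 224, with X_I the indicator of one ascent.
There are 224 indicators.
For each fixed i, the pair (π(i), π(i+1)) is a uniformly random ordered pair of distinct values from {1, …, 225}; by symmetry P[π(i) < π(i+1)] = 1/2.
By linearity: E[X] = 224 · (1/2) = (225 − 1) · (1/2) = 112 ≈ 112.000000.

E[X] = 112 = 112.000000.


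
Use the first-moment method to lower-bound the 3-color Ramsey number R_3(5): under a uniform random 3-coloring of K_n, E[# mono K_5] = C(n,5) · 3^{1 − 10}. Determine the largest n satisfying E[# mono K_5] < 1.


We need C(n, 5) · 3^{1 − 10} < 1, i.e. C(n, 5) < 3^{10 − 1} = 19683.
Check values of n near the boundary:
  n = 14: C(14, 5) = 2002; 2002 < 19683? YES
  n = 15: C(15, 5) = 3003; 3003 < 19683? YES
  n = 16: C(16, 5) = 4368; 4368 < 19683? YES
  n = 17: C(17, 5) = 6188; 6188 < 19683? YES
  n = 18: C(18, 5) = 8568; 8568 < 19683? YES
  n = 19: C(19, 5) = 11628; 11628 < 19683? YES
  n = 20: C(20, 5) = 15504; 15504 < 19683? YES
  n = 21: C(21, 5) = 20349; 20349 < 19683? NO
The largest n with C(n, 5) < 19683 is n = 20 (where E[X] = 5168/6561 ≈ 0.7876848). Hence R_3(5) > 20, i.e. R_3(5) ≥ 21.

Largest n = 20; hence R_3(5) > 20.


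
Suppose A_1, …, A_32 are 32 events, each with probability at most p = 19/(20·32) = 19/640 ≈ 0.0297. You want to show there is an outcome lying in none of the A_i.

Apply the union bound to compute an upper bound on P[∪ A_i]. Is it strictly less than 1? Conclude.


Union bound: P[∪_{i=1}^{32} A_i] ≤ Σ_i P[A_i] ≤ 32·p = 32·(19/640) = 19/20.
Numerically: 19/20 ≈ 0.9500.
Is 19/20 < 1? YES.
Since P[∪ A_i] ≤ 19/20 < 1, the complement has P[∩ A_i^c] ≥ 1 − 19/20 = 1/20 > 0, so some outcome avoids every A_i.

32·p = 19/20 ≈ 0.9500; existence CERTIFIED by the union bound.


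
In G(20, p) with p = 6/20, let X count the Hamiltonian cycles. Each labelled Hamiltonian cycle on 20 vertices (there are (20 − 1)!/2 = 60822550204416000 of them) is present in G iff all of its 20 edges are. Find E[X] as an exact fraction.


K_20 has (20 − 1)!/2 = 60822550204416000 labelled Hamiltonian cycles.
For each such Hamiltonian cycle H, let X_H = 1 if all 20 edges of H are present in G. Then P[X_H = 1] = p^{20} = (3/10)^{20} = 3486784401/100000000000000000000.
Summing the indicators: E[X] = Σ_H E[X_H] = 60822550204416000 · p^{20} = 60822550204416000 · 3486784401/100000000000000000000 = 51776152168407487821/24414062500000.
Numerically: E[X] ≈ 2.12075e+06.

E[X] = 60822550204416000 · (3/10)^{20} = 51776152168407487821/24414062500000 ≈ 2.12075e+06.


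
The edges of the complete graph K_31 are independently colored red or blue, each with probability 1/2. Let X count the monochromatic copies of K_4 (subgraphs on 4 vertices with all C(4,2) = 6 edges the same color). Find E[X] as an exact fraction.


Let X = Σ_S X_S over the C(31, 4) = 31465 subsets S of size 4, where X_S = 1 if the K_4 on S is monochromatic.
For a fixed S, the K_4 on S has C(4, 2) = 6 edges. P[all 6 edges red] = (1/2)^6, and likewise for blue, so P[monochromatic] = 2·(1/2)^6 = 2^{1 − 6} = 1/32.
By linearity of expectation: E[X] = C(31, 4) · 2^{1 − 6} = 31465 · 1/32 = 31465/32.
Numerically: E[X] ≈ 983.28125.

E[X] = C(31,4)·2^(1−C(4,2)) = 31465/32 ≈ 983.28125.


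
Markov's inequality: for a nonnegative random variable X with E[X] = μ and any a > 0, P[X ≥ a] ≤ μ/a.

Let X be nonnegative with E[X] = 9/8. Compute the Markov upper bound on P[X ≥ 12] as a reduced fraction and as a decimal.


μ = E[X] = 9/8, a = 12.
Markov: P[X ≥ 12] ≤ μ/a = (9/8)/12 = 3/32.
Numerically: ≈ 0.094.
(Since a = 12 > μ = 1.125, the bound 3/32 is < 1 and informative.)

P[X ≥ 12] ≤ 3/32 ≈ 0.094.


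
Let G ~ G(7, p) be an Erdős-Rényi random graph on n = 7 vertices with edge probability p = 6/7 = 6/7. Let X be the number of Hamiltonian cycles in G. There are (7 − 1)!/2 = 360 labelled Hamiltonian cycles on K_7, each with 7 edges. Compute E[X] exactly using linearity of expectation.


K_7 has (7 − 1)!/2 = 360 labelled Hamiltonian cycles.
For each such Hamiltonian cycle H, let X_H = 1 if all 7 edges of H are present in G. Then P[X_H = 1] = p^{7} = (6/7)^{7} = 279936/823543.
By linearity of expectation: E[X] = Σ_H E[X_H] = 360 · p^{7} = 360 · 279936/823543 = 100776960/823543.
Numerically: E[X] ≈ 122.4.

E[X] = 360 · (6/7)^{7} = 100776960/823543 ≈ 122.4.


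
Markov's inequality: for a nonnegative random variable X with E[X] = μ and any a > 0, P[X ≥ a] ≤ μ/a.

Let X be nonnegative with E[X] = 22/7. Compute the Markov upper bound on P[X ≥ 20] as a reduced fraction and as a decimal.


μ = E[X] = 22/7, a = 20.
Markov: P[X ≥ 20] ≤ μ/a = (22/7)/20 = 11/70.
Numerically: ≈ 0.157143.
(Since a = 20 > μ = 3.142857, the bound 11/70 is < 1 and informative.)

P[X ≥ 20] ≤ 11/70 ≈ 0.157143.


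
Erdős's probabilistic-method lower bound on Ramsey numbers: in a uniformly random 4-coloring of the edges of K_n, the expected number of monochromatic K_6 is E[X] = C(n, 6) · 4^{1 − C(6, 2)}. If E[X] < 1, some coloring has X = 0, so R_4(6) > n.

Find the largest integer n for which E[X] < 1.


We need C(n, 6) · 4^{1 − 15} < 1, i.e. C(n, 6) < 4^{15 − 1} = 268435456.
Check values of n near the boundary:
  n = 72: C(72, 6) = 156238908; 156238908 < 268435456? YES
  n = 73: C(73, 6) = 170230452; 170230452 < 268435456? YES
  n = 74: C(74, 6) = 185250786; 185250786 < 268435456? YES
  n = 75: C(75, 6) = 201359550; 201359550 < 268435456? YES
  n = 76: C(76, 6) = 218618940; 218618940 < 268435456? YES
  n = 77: C(77, 6) = 237093780; 237093780 < 268435456? YES
  n = 78: C(78, 6) = 256851595; 256851595 < 268435456? YES
  n = 79: C(79, 6) = 277962685; 277962685 < 268435456? NO
  n = 80: C(80, 6) = 300500200; 300500200 < 268435456? NO
  n = 81: C(81, 6) = 324540216; 324540216 < 268435456? NO
The largest n with C(n, 6) < 268435456 is n = 78 (where E[X] = 256851595/268435456 ≈ 0.95685). Hence R_4(6) > 78, i.e. R_4(6) ≥ 79.

Largest n = 78; hence R_4(6) > 78.


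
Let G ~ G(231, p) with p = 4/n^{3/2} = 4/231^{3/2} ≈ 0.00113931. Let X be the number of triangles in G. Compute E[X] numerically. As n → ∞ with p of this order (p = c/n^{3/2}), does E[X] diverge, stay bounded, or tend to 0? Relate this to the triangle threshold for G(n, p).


Number of potential triangles: C(231, 3) = 2027795.
Each occurs with probability p³ ≈ (0.00113931)³ ≈ 1.47885660e-09.
By linearity: E[X] = C(231, 3)·p³ ≈ 2027795 · 1.47885660e-09 ≈ 0.002999.
Since α = 3/2 > 1, p = c/n^{3/2} = o(1/n) is below the triangle threshold p ~ 1/n. Asymptotically E[X] ~ (c³/6)·n^{3(1−α)} = (4³/6)·n^{-1.5} → 0, so by Markov's inequality G has no triangles w.h.p.

E[X] ≈ 0.002999; in regime p = Θ(1/n^{3/2}) E[X] tends to 0 (below the triangle threshold p ~ 1/n).


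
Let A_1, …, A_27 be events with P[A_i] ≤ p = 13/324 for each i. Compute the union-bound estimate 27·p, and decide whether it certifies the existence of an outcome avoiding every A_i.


Union bound: P[∪_{i=1}^{27} A_i] ≤ Σ_i P[A_i] ≤ 27·p = 27·(13/324) = 13/12.
Numerically: 13/12 ≈ 1.083333.
Is 13/12 < 1? NO.
Since the bound 13/12 is ≥ 1, the union bound is uninformative here; it does NOT by itself certify existence.

27·p = 13/12 ≈ 1.083333; existence NOT certified by the union bound.


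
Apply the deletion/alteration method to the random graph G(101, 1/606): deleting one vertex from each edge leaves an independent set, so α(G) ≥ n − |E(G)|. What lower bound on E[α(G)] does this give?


E[|E(G)|] = C(101, 2)·p = 5050 · (1/606) = 25/3.
E[α(G)] ≥ n − E[|E(G)|] = 101 − 25/3 = 278/3.
Numerically: ≈ 92.667.
(This is only a lower bound; the true E[α(G)] may be larger.)

E[α(G)] ≥ 278/3 ≈ 92.667.


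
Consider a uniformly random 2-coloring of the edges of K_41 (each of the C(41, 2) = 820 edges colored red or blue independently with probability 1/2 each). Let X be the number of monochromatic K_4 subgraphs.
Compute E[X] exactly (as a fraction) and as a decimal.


Let X = Σ_S X_S over the C(41, 4) = 101270 subsets S of size 4, where X_S = 1 if the K_4 on S is monochromatic.
For a fixed S, the K_4 on S has C(4, 2) = 6 edges. P[all 6 edges red] = (1/2)^6, and likewise for blue, so P[monochromatic] = 2·(1/2)^6 = 2^{1 − 6} = 1/32.
By linearity of expectation: E[X] = C(41, 4) · 2^{1 − 6} = 101270 · 1/32 = 50635/16.
Numerically: E[X] ≈ 3164.688.

E[X] = C(41,4)·2^(1−C(4,2)) = 50635/16 ≈ 3164.688.


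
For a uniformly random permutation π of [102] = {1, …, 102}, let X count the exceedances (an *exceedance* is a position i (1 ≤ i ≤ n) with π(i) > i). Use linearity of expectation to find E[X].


Write X = Σ_{i=1}^{102} X_i, where X_i = 1_{π(i) > i}.
For each fixed i, π(i) is uniform over {1, …, 102} (marginal of a uniform permutation), so P[π(i) > i] = (n − i)/n. Summing: Σ_{i=1}^{102} (n − i)/n = (0 + 1 + … + 101)/102 = 102(102 − 1)/(2·102) = (102 − 1)/2.
Hence E[X] = Σ_{i=1}^{102} (102 − i)/102 = 101/2 ≈ 50.5000.

E[X] = 101/2 = 50.5000.


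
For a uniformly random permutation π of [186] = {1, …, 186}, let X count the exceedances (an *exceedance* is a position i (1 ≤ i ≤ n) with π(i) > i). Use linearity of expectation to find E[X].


Write X = Σ_{i=1}^{186} X_i, where X_i = 1_{π(i) > i}.
For each fixed i, π(i) is uniform over {1, …, 186} (marginal of a uniform permutation), so P[π(i) > i] = (n − i)/n. Summing: Σ_{i=1}^{186} (n − i)/n = (0 + 1 + … + 185)/186 = 186(186 − 1)/(2·186) = (186 − 1)/2.
Hence E[X] = Σ_{i=1}^{186} (186 − i)/186 = 185/2 ≈ 92.5000.

E[X] = 185/2 = 92.5000.


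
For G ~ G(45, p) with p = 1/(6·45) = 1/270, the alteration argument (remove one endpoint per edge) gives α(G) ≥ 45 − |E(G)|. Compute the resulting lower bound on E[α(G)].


E[|E(G)|] = C(45, 2)·p = 990 · (1/270) = 11/3.
E[α(G)] ≥ n − E[|E(G)|] = 45 − 11/3 = 124/3.
Numerically: ≈ 41.333.
(This is only a lower bound; the true E[α(G)] may be larger.)

E[α(G)] ≥ 124/3 ≈ 41.333.


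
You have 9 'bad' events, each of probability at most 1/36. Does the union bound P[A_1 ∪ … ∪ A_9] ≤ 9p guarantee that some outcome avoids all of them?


Union bound: P[∪_{i=1}^{9} A_i] ≤ Σ_i P[A_i] ≤ 9·p = 9·(1/36) = 1/4.
Numerically: 1/4 ≈ 0.2500000.
Is 1/4 < 1? YES.
Since P[∪ A_i] ≤ 1/4 < 1, the complement has P[∩ A_i^c] ≥ 1 − 1/4 = 3/4 > 0, so some outcome avoids every A_i.

9·p = 1/4 ≈ 0.2500000; existence CERTIFIED by the union bound.


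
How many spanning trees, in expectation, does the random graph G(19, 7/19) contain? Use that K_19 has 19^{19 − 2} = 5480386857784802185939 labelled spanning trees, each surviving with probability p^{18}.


K_19 has 19^{19 − 2} = 5480386857784802185939 labelled spanning trees.
For each such spanning tree H, let X_H = 1 if all 18 edges of H are present in G. Then P[X_H = 1] = p^{18} = (7/19)^{18} = 1628413597910449/104127350297911241532841.
By linearity: E[X] = Σ_H E[X_H] = 5480386857784802185939 · p^{18} = 5480386857784802185939 · 1628413597910449/104127350297911241532841 = 1628413597910449/19.
Numerically: E[X] ≈ 8.57e+13.

E[X] = 5480386857784802185939 · (7/19)^{18} = 1628413597910449/19 ≈ 8.57e+13.


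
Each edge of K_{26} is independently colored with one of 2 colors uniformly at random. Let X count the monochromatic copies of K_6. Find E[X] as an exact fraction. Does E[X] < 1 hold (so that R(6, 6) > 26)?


E[X] = C(26, 6) · 2^{1 − 15} = 230230 · 2^{−14} = 230230/16384.
As a reduced fraction: E[X] = 115115/8192 ≈ 14.05212.
Is E[X] < 1? NO.
Since E[X] ≥ 1, the first-moment bound is inconclusive at n = 26; it does NOT by itself certify R(6, 6) > 26.

E[X] = 115115/8192 ≈ 14.05212; E[X] ≥ 1; first-moment method inconclusive here.


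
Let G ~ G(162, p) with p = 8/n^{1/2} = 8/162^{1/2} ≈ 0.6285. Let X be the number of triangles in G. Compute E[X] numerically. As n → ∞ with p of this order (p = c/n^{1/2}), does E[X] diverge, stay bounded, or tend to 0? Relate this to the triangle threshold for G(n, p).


Number of potential triangles: C(162, 3) = 695520.
Each occurs with probability p³ ≈ (0.6285)³ ≈ 2.483118e-01.
By linearity: E[X] = C(162, 3)·p³ ≈ 695520 · 2.483118e-01 ≈ 172705.8554.
Since α = 1/2 < 1, p = c/n^{1/2} ≫ 1/n is above the triangle threshold p ~ 1/n. Asymptotically E[X] ~ (c³/6)·n^{3(1−α)} = (8³/6)·n^{1.5} → ∞; triangles are abundant w.h.p.

E[X] ≈ 172705.8554; in regime p = Θ(1/n^{1/2}) E[X] diverges (above the triangle threshold p ~ 1/n).


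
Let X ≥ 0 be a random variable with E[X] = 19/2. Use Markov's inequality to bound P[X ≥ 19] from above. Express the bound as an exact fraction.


μ = E[X] = 19/2, a = 19.
Markov: P[X ≥ 19] ≤ μ/a = (19/2)/19 = 1/2.
Numerically: ≈ 0.50000.
(Since a = 19 > μ = 9.50000, the bound 1/2 is < 1 and informative.)

P[X ≥ 19] ≤ 1/2 ≈ 0.50000.


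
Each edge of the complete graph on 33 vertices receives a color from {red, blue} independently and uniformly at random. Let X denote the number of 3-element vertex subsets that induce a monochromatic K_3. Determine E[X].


Let X = Σ_S X_S over the C(33, 3) = 5456 subsets S of size 3, where X_S = 1 if the K_3 on S is monochromatic.
For a fixed S, the K_3 on S has C(3, 2) = 3 edges. P[all 3 edges red] = (1/2)^3, and likewise for blue, so P[monochromatic] = 2·(1/2)^3 = 2^{1 − 3} = 1/4.
Summing: E[X] = C(33, 3) · 2^{1 − 3} = 5456 · 1/4 = 1364.
Numerically: E[X] ≈ 1364.000.

E[X] = C(33,3)·2^(1−C(3,2)) = 1364 ≈ 1364.000.


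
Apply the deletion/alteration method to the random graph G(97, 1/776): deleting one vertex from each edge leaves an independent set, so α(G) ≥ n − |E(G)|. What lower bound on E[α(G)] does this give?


E[|E(G)|] = C(97, 2)·p = 4656 · (1/776) = 6.
E[α(G)] ≥ n − E[|E(G)|] = 97 − 6 = 91.
Numerically: ≈ 91.000.
(This is only a lower bound; the true E[α(G)] may be larger.)

E[α(G)] ≥ 91 ≈ 91.000.


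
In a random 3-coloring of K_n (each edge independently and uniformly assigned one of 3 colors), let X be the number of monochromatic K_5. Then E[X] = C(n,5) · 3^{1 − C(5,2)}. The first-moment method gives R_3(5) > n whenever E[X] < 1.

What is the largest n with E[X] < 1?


We need C(n, 5) · 3^{1 − 10} < 1, i.e. C(n, 5) < 3^{10 − 1} = 19683.
Check values of n near the boundary:
  n = 15: C(15, 5) = 3003; 3003 < 19683? YES
  n = 16: C(16, 5) = 4368; 4368 < 19683? YES
  n = 17: C(17, 5) = 6188; 6188 < 19683? YES
  n = 18: C(18, 5) = 8568; 8568 < 19683? YES
  n = 19: C(19, 5) = 11628; 11628 < 19683? YES
  n = 20: C(20, 5) = 15504; 15504 < 19683? YES
  n = 21: C(21, 5) = 20349; 20349 < 19683? NO
  n = 22: C(22, 5) = 26334; 26334 < 19683? NO
The largest n with C(n, 5) < 19683 is n = 20 (where E[X] = 5168/6561 ≈ 0.788). Hence R_3(5) > 20, i.e. R_3(5) ≥ 21.

Largest n = 20; hence R_3(5) > 20.


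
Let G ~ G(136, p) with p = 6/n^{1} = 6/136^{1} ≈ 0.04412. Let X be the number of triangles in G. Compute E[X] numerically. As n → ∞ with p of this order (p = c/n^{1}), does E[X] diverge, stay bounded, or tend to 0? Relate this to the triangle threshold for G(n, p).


Number of potential triangles: C(136, 3) = 410040.
Each occurs with probability p³ ≈ (0.04412)³ ≈ 8.586912e-05.
By linearity: E[X] = C(136, 3)·p³ ≈ 410040 · 8.586912e-05 ≈ 35.2098.
Here α = 1, so p = 6/n is exactly at the triangle threshold p ~ 1/n. Asymptotically E[X] → c³/6 = 6³/6 = 36 ≈ 36.0000, a bounded constant. In this regime the triangle count is asymptotically Poisson(c³/6).

E[X] ≈ 35.2098; in regime p = Θ(1/n^{1}) E[X] stays bounded (at the triangle threshold p ~ 1/n).


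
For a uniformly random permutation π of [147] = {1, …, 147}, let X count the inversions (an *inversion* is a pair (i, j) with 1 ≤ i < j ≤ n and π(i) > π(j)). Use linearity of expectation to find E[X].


Write X = Σ X_I over the C(147, 2) = 10731 pairs i < j, with X_I the indicator of one inversion.
There are 10731 indicators.
For each fixed pair i < j, the values π(i) and π(j) are two distinct elements of {1, …, 147} in uniformly random order; by symmetry P[π(i) > π(j)] = 1/2.
By linearity: E[X] = 10731 · (1/2) = C(147, 2) · (1/2) = 10731/2 = 10731/2 ≈ 5365.50000.

E[X] = 10731/2 = 5365.50000.


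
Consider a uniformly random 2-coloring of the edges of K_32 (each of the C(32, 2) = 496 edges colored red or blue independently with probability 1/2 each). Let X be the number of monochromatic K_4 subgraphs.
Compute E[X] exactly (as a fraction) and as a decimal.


Let X = Σ_S X_S over the C(32, 4) = 35960 subsets S of size 4, where X_S = 1 if the K_4 on S is monochromatic.
For a fixed S, the K_4 on S has C(4, 2) = 6 edges. P[all 6 edges red] = (1/2)^6, and likewise for blue, so P[monochromatic] = 2·(1/2)^6 = 2^{1 − 6} = 1/32.
By linearity of expectation: E[X] = C(32, 4) · 2^{1 − 6} = 35960 · 1/32 = 4495/4.
Numerically: E[X] ≈ 1123.7500.

E[X] = C(32,4)·2^(1−C(4,2)) = 4495/4 ≈ 1123.7500.


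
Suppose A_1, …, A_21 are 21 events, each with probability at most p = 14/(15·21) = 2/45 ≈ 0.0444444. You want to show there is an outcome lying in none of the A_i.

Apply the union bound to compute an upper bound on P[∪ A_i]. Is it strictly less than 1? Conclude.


Union bound: P[∪_{i=1}^{21} A_i] ≤ Σ_i P[A_i] ≤ 21·p = 21·(2/45) = 14/15.
Numerically: 14/15 ≈ 0.9333333.
Is 14/15 < 1? YES.
Since P[∪ A_i] ≤ 14/15 < 1, the complement has P[∩ A_i^c] ≥ 1 − 14/15 = 1/15 > 0, so some outcome avoids every A_i.

21·p = 14/15 ≈ 0.9333333; existence CERTIFIED by the union bound.


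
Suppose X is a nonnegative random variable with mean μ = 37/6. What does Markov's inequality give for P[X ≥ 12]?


μ = E[X] = 37/6, a = 12.
Markov: P[X ≥ 12] ≤ μ/a = (37/6)/12 = 37/72.
Numerically: ≈ 0.514.
(Since a = 12 > μ = 6.167, the bound 37/72 is < 1 and informative.)

P[X ≥ 12] ≤ 37/72 ≈ 0.514.


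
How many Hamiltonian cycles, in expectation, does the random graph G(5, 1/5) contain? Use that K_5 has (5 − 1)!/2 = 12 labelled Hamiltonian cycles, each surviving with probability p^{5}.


K_5 has (5 − 1)!/2 = 12 labelled Hamiltonian cycles.
For each such Hamiltonian cycle H, let X_H = 1 if all 5 edges of H are present in G. Then P[X_H = 1] = p^{5} = (1/5)^{5} = 1/3125.
Summing the indicators: E[X] = Σ_H E[X_H] = 12 · p^{5} = 12 · 1/3125 = 12/3125.
Numerically: E[X] ≈ 0.00384.

E[X] = 12 · (1/5)^{5} = 12/3125 ≈ 0.00384.


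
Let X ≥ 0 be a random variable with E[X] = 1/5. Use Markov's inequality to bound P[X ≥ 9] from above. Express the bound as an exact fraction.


μ = E[X] = 1/5, a = 9.
Markov: P[X ≥ 9] ≤ μ/a = (1/5)/9 = 1/45.
Numerically: ≈ 0.022222.
(Since a = 9 > μ = 0.200000, the bound 1/45 is < 1 and informative.)

P[X ≥ 9] ≤ 1/45 ≈ 0.022222.


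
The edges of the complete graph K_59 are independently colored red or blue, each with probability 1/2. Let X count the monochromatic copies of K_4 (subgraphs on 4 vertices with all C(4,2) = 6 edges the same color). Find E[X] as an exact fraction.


Let X = Σ_S X_S over the C(59, 4) = 455126 subsets S of size 4, where X_S = 1 if the K_4 on S is monochromatic.
For a fixed S, the K_4 on S has C(4, 2) = 6 edges. P[all 6 edges red] = (1/2)^6, and likewise for blue, so P[monochromatic] = 2·(1/2)^6 = 2^{1 − 6} = 1/32.
By linearity: E[X] = C(59, 4) · 2^{1 − 6} = 455126 · 1/32 = 227563/16.
Numerically: E[X] ≈ 14222.688.

E[X] = C(59,4)·2^(1−C(4,2)) = 227563/16 ≈ 14222.688.


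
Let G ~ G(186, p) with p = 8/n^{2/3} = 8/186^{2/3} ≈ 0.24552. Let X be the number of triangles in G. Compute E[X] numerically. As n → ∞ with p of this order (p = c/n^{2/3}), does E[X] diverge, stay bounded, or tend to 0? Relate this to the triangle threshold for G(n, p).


Number of potential triangles: C(186, 3) = 1055240.
Each occurs with probability p³ ≈ (0.24552)³ ≈ 1.4799399e-02.
By linearity: E[X] = C(186, 3)·p³ ≈ 1055240 · 1.4799399e-02 ≈ 15616.91756.
Since α = 2/3 < 1, p = c/n^{2/3} ≫ 1/n is above the triangle threshold p ~ 1/n. Asymptotically E[X] ~ (c³/6)·n^{3(1−α)} = (8³/6)·n^{1} → ∞; triangles are abundant w.h.p.

E[X] ≈ 15616.91756; in regime p = Θ(1/n^{2/3}) E[X] diverges (above the triangle threshold p ~ 1/n).


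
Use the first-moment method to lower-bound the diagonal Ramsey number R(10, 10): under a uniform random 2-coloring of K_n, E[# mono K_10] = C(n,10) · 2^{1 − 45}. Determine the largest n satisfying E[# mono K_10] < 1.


We need C(n, 10) · 2^{1 − 45} < 1, i.e. C(n, 10) < 2^{45 − 1} = 17592186044416.
Check values of n near the boundary:
  n = 96: C(96, 10) = 11279926456656; 11279926456656 < 17592186044416? YES
  n = 97: C(97, 10) = 12576469727536; 12576469727536 < 17592186044416? YES
  n = 98: C(98, 10) = 14005614014756; 14005614014756 < 17592186044416? YES
  n = 99: C(99, 10) = 15579278510796; 15579278510796 < 17592186044416? YES
  n = 100: C(100, 10) = 17310309456440; 17310309456440 < 17592186044416? YES
  n = 101: C(101, 10) = 19212541264840; 19212541264840 < 17592186044416? NO
The largest n with C(n, 10) < 17592186044416 is n = 100 (where E[X] = 2163788682055/2199023255552 ≈ 0.98398). Hence R(10, 10) > 100, i.e. R(10, 10) ≥ 101.

Largest n = 100; hence R(10, 10) > 100.


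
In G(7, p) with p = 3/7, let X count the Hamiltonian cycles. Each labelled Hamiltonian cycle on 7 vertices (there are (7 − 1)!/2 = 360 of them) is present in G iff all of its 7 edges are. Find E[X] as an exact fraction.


K_7 has (7 − 1)!/2 = 360 labelled Hamiltonian cycles.
For each such Hamiltonian cycle H, let X_H = 1 if all 7 edges of H are present in G. Then P[X_H = 1] = p^{7} = (3/7)^{7} = 2187/823543.
By linearity: E[X] = Σ_H E[X_H] = 360 · p^{7} = 360 · 2187/823543 = 787320/823543.
Numerically: E[X] ≈ 0.956.

E[X] = 360 · (3/7)^{7} = 787320/823543 ≈ 0.956.


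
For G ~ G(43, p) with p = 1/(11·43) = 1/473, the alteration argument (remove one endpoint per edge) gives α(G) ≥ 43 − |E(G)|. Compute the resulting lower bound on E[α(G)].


E[|E(G)|] = C(43, 2)·p = 903 · (1/473) = 21/11.
E[α(G)] ≥ n − E[|E(G)|] = 43 − 21/11 = 452/11.
Numerically: ≈ 41.090909.
(This is only a lower bound; the true E[α(G)] may be larger.)

E[α(G)] ≥ 452/11 ≈ 41.090909.


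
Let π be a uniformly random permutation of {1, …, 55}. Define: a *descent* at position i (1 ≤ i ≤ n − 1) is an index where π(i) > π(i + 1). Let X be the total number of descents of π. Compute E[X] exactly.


Write X = Σ X_I over i = 1, …, 54, with X_I the indicator of one descent.
There are 54 indicators.
For each fixed i, the pair (π(i), π(i+1)) is a uniformly random ordered pair of distinct values from {1, …, 55}; by symmetry P[π(i) > π(i+1)] = 1/2.
By linearity: E[X] = 54 · (1/2) = (55 − 1) · (1/2) = 27 ≈ 27.0000.

E[X] = 27 = 27.0000.


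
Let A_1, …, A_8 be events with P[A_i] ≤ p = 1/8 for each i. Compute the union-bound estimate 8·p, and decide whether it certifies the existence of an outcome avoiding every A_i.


Union bound: P[∪_{i=1}^{8} A_i] ≤ Σ_i P[A_i] ≤ 8·p = 8·(1/8) = 1.
Numerically: 1 ≈ 1.000000.
Is 1 < 1? NO.
Since the bound 1 is ≥ 1, the union bound is uninformative here; it does NOT by itself certify existence.

8·p = 1 ≈ 1.000000; existence NOT certified by the union bound.


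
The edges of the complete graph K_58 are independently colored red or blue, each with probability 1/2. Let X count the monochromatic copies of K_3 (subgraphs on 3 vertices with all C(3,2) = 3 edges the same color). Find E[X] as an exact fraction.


Let X = Σ_S X_S over the C(58, 3) = 30856 subsets S of size 3, where X_S = 1 if the K_3 on S is monochromatic.
For a fixed S, the K_3 on S has C(3, 2) = 3 edges. P[all 3 edges red] = (1/2)^3, and likewise for blue, so P[monochromatic] = 2·(1/2)^3 = 2^{1 − 3} = 1/4.
By linearity: E[X] = C(58, 3) · 2^{1 − 3} = 30856 · 1/4 = 7714.
Numerically: E[X] ≈ 7714.0000.

E[X] = C(58,3)·2^(1−C(3,2)) = 7714 ≈ 7714.0000.


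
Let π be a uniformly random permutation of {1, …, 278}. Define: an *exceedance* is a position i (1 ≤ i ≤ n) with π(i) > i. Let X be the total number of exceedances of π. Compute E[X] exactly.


Write X = Σ_{i=1}^{278} X_i, where X_i = 1_{π(i) > i}.
For each fixed i, π(i) is uniform over {1, …, 278} (marginal of a uniform permutation), so P[π(i) > i] = (n − i)/n. Summing: Σ_{i=1}^{278} (n − i)/n = (0 + 1 + … + 277)/278 = 278(278 − 1)/(2·278) = (278 − 1)/2.
Hence E[X] = Σ_{i=1}^{278} (278 − i)/278 = 277/2 ≈ 138.50000.

E[X] = 277/2 = 138.50000.


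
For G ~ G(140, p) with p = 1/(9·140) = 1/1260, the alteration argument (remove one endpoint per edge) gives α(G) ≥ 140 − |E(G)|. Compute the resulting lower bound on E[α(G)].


E[|E(G)|] = C(140, 2)·p = 9730 · (1/1260) = 139/18.
E[α(G)] ≥ n − E[|E(G)|] = 140 − 139/18 = 2381/18.
Numerically: ≈ 132.27778.
(This is only a lower bound; the true E[α(G)] may be larger.)

E[α(G)] ≥ 2381/18 ≈ 132.27778.


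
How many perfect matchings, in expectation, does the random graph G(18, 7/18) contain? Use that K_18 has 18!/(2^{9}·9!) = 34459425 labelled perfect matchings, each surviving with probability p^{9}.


K_18 has 18!/(2^{9}·9!) = 34459425 labelled perfect matchings.
For each such perfect matching H, let X_H = 1 if all 9 edges of H are present in G. Then P[X_H = 1] = p^{9} = (7/18)^{9} = 40353607/198359290368.
By linearity of expectation: E[X] = Σ_H E[X_H] = 34459425 · p^{9} = 34459425 · 40353607/198359290368 = 17167433257975/2448880128.
Numerically: E[X] ≈ 7.01e+03.

E[X] = 34459425 · (7/18)^{9} = 17167433257975/2448880128 ≈ 7.01e+03.


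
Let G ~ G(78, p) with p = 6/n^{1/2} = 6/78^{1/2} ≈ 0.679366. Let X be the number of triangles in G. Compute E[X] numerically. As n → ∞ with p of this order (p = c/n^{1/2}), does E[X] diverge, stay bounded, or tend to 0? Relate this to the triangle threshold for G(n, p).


Number of potential triangles: C(78, 3) = 76076.
Each occurs with probability p³ ≈ (0.679366)³ ≈ 3.13553640e-01.
By linearity: E[X] = C(78, 3)·p³ ≈ 76076 · 3.13553640e-01 ≈ 23853.906734.
Since α = 1/2 < 1, p = c/n^{1/2} ≫ 1/n is above the triangle threshold p ~ 1/n. Asymptotically E[X] ~ (c³/6)·n^{3(1−α)} = (6³/6)·n^{1.5} → ∞; triangles are abundant w.h.p.

E[X] ≈ 23853.906734; in regime p = Θ(1/n^{1/2}) E[X] diverges (above the triangle threshold p ~ 1/n).


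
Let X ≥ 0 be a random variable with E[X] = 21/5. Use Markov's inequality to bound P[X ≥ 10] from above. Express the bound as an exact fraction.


μ = E[X] = 21/5, a = 10.
Markov: P[X ≥ 10] ≤ μ/a = (21/5)/10 = 21/50.
Numerically: ≈ 0.4200.
(Since a = 10 > μ = 4.2000, the bound 21/50 is < 1 and informative.)

P[X ≥ 10] ≤ 21/50 ≈ 0.4200.


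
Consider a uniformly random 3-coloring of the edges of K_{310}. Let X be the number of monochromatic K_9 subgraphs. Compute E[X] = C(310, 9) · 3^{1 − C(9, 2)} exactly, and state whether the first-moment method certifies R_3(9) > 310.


E[X] = C(310, 9) · 3^{1 − 36} = 64802334749614660 · 3^{−35} = 64802334749614660/50031545098999707.
As a reduced fraction: E[X] = 64802334749614660/50031545098999707 ≈ 1.2952295.
Is E[X] < 1? NO.
Since E[X] ≥ 1, the first-moment bound is inconclusive at n = 310; it does NOT by itself certify R_3(9) > 310.

E[X] = 64802334749614660/50031545098999707 ≈ 1.2952295; E[X] ≥ 1; first-moment method inconclusive here.


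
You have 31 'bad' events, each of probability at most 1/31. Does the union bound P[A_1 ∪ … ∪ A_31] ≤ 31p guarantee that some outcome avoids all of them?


Union bound: P[∪_{i=1}^{31} A_i] ≤ Σ_i P[A_i] ≤ 31·p = 31·(1/31) = 1.
Numerically: 1 ≈ 1.00000.
Is 1 < 1? NO.
Since the bound 1 is ≥ 1, the union bound is uninformative here; it does NOT by itself certify existence.

31·p = 1 ≈ 1.00000; existence NOT certified by the union bound.


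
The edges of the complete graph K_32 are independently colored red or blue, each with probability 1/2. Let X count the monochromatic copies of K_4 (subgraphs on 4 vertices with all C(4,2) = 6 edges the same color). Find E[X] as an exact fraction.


Let X = Σ_S X_S over the C(32, 4) = 35960 subsets S of size 4, where X_S = 1 if the K_4 on S is monochromatic.
For a fixed S, the K_4 on S has C(4, 2) = 6 edges. P[all 6 edges red] = (1/2)^6, and likewise for blue, so P[monochromatic] = 2·(1/2)^6 = 2^{1 − 6} = 1/32.
Summing: E[X] = C(32, 4) · 2^{1 − 6} = 35960 · 1/32 = 4495/4.
Numerically: E[X] ≈ 1123.750000.

E[X] = C(32,4)·2^(1−C(4,2)) = 4495/4 ≈ 1123.750000.


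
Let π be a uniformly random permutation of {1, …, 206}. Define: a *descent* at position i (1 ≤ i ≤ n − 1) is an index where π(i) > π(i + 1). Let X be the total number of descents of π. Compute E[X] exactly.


Write X = Σ X_I over i = 1, …, 205, with X_I the indicator of one descent.
There are 205 indicators.
For each fixed i, the pair (π(i), π(i+1)) is a uniformly random ordered pair of distinct values from {1, …, 206}; by symmetry P[π(i) > π(i+1)] = 1/2.
By linearity: E[X] = 205 · (1/2) = (206 − 1) · (1/2) = 205/2 ≈ 102.500000.

E[X] = 205/2 = 102.500000.


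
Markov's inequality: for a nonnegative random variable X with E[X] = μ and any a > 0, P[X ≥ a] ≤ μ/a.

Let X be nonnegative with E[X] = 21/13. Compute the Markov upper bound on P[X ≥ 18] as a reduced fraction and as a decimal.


μ = E[X] = 21/13, a = 18.
Markov: P[X ≥ 18] ≤ μ/a = (21/13)/18 = 7/78.
Numerically: ≈ 0.0897.
(Since a = 18 > μ = 1.6154, the bound 7/78 is < 1 and informative.)

P[X ≥ 18] ≤ 7/78 ≈ 0.0897.


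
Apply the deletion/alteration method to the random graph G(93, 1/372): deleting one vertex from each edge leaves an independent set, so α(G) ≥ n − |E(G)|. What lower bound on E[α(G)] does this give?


E[|E(G)|] = C(93, 2)·p = 4278 · (1/372) = 23/2.
E[α(G)] ≥ n − E[|E(G)|] = 93 − 23/2 = 163/2.
Numerically: ≈ 81.500.
(This is only a lower bound; the true E[α(G)] may be larger.)

E[α(G)] ≥ 163/2 ≈ 81.500.


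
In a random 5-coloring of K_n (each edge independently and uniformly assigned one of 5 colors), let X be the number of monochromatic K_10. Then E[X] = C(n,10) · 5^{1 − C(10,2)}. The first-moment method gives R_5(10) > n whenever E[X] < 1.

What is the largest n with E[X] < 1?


We need C(n, 10) · 5^{1 − 45} < 1, i.e. C(n, 10) < 5^{45 − 1} = 5684341886080801486968994140625.
Check values of n near the boundary:
  n = 5387: C(5387, 10) = 5624406917627224603154306376491; 5624406917627224603154306376491 < 5684341886080801486968994140625? YES
  n = 5388: C(5388, 10) = 5634865093375880654852250419586; 5634865093375880654852250419586 < 5684341886080801486968994140625? YES
  n = 5389: C(5389, 10) = 5645340767466558997768874792926; 5645340767466558997768874792926 < 5684341886080801486968994140625? YES
  n = 5390: C(5390, 10) = 5655833965919099070255434039753; 5655833965919099070255434039753 < 5684341886080801486968994140625? YES
  n = 5391: C(5391, 10) = 5666344714787188828795213697883; 5666344714787188828795213697883 < 5684341886080801486968994140625? YES
  n = 5392: C(5392, 10) = 5676873040158402483252283957448; 5676873040158402483252283957448 < 5684341886080801486968994140625? YES
  n = 5393: C(5393, 10) = 5687418968154238267170642278008; 5687418968154238267170642278008 < 5684341886080801486968994140625? NO
  n = 5394: C(5394, 10) = 5697982524930156243149785372878; 5697982524930156243149785372878 < 5684341886080801486968994140625? NO
  n = 5395: C(5395, 10) = 5708563736675616143322765475706; 5708563736675616143322765475706 < 5684341886080801486968994140625? NO
The largest n with C(n, 10) < 5684341886080801486968994140625 is n = 5392 (where E[X] = 5676873040158402483252283957448/5684341886080801486968994140625 ≈ 0.99869). Hence R_5(10) > 5392, i.e. R_5(10) ≥ 5393.

Largest n = 5392; hence R_5(10) > 5392.


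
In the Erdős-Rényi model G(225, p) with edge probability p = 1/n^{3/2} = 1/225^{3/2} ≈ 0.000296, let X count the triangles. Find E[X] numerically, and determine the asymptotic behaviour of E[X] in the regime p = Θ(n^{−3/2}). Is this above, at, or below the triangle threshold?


Number of potential triangles: C(225, 3) = 1873200.
Each occurs with probability p³ ≈ (0.000296)³ ≈ 2.60123e-11.
By linearity: E[X] = C(225, 3)·p³ ≈ 1873200 · 2.60123e-11 ≈ 0.000.
Since α = 3/2 > 1, p = c/n^{3/2} = o(1/n) is below the triangle threshold p ~ 1/n. Asymptotically E[X] ~ (c³/6)·n^{3(1−α)} = (1³/6)·n^{-1.5} → 0, so by Markov's inequality G has no triangles w.h.p.

E[X] ≈ 0.000; in regime p = Θ(1/n^{3/2}) E[X] tends to 0 (below the triangle threshold p ~ 1/n).


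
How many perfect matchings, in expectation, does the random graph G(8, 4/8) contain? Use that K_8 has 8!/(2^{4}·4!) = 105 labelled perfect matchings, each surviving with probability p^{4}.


K_8 has 8!/(2^{4}·4!) = 105 labelled perfect matchings.
For each such perfect matching H, let X_H = 1 if all 4 edges of H are present in G. Then P[X_H = 1] = p^{4} = (1/2)^{4} = 1/16.
Summing the indicators: E[X] = Σ_H E[X_H] = 105 · p^{4} = 105 · 1/16 = 105/16.
Numerically: E[X] ≈ 6.56.

E[X] = 105 · (1/2)^{4} = 105/16 ≈ 6.56.


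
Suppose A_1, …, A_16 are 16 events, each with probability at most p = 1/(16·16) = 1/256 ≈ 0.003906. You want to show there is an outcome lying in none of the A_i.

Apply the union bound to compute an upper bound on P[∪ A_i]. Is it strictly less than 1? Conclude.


Union bound: P[∪_{i=1}^{16} A_i] ≤ Σ_i P[A_i] ≤ 16·p = 16·(1/256) = 1/16.
Numerically: 1/16 ≈ 0.062500.
Is 1/16 < 1? YES.
Since P[∪ A_i] ≤ 1/16 < 1, the complement has P[∩ A_i^c] ≥ 1 − 1/16 = 15/16 > 0, so some outcome avoids every A_i.

16·p = 1/16 ≈ 0.062500; existence CERTIFIED by the union bound.
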